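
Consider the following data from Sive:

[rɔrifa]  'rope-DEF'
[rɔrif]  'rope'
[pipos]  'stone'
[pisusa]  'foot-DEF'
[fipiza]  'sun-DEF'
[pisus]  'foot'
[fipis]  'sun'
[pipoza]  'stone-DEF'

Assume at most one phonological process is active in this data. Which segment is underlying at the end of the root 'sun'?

The stem for 'sun' ends in [z] in [fipiza] but [s] in [fipis].
Compare 'foot', with invariant [s] in [pisusa] and [pisus]: an analysis with underlying /s/ and a rule producing [z] before the DEF suffix would wrongly predict alternation here too.
The underlying segment must be /z/; voiced obstruents become voiceless word-finally, yielding [s] there.

/z/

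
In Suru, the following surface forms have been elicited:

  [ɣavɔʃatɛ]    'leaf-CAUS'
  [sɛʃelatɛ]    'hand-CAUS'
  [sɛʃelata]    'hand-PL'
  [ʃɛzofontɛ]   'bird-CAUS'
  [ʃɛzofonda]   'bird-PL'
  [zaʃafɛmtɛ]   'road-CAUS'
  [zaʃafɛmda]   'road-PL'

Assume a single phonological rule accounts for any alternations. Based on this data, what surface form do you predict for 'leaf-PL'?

The PL suffix surfaces as [-da] and [-ta], depending on the final segment of the stem.
The CAUS suffix, which begins with [t], is invariant after every stem; so [t] is not altered by any rule here.
So the underlying form is /-da/, and voiced stops become voiceless after a vowel.
After 'leaf', which ends in a vowel, the suffix surfaces as [-ta], giving [ɣavɔʃata].

[ɣavɔʃata]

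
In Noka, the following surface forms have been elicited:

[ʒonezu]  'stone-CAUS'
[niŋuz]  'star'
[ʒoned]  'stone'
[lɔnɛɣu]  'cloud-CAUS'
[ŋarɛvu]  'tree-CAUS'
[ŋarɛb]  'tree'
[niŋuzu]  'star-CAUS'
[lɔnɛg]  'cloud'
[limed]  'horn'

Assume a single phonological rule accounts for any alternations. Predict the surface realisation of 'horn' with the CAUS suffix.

[limezu]

In [ʒoned] and [ʒonezu] the final segment of 'stone' alternates: [d] ~ [z].
The stem 'star' ([niŋuz], [niŋuzu]) shows [z] unchanged in both environments, so [z] cannot be basic with [d] derived in isolation.
The alternation reflects intervocalic spirantization: voiced stops become fricatives between vowels. /d/ is underlying.
From [limed] the stem 'horn' is /limed/; between vowels this yields [limezu].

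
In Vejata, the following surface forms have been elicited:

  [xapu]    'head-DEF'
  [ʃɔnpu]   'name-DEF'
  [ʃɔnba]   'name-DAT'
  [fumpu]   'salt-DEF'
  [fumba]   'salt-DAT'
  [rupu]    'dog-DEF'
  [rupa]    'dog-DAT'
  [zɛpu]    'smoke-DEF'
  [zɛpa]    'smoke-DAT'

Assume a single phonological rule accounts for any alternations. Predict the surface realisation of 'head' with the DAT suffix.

[xapa]

The DAT suffix surfaces as [-ba] and [-pa], depending on the final segment of the stem.
By contrast the DEF suffix keeps its initial [p] throughout — that segment must be underlying.
The DAT suffix is therefore /-ba/ underlyingly, with post-vocalic devoicing: voiced stops become voiceless after a vowel.
After 'head', which ends in a vowel, the suffix surfaces as [-pa], giving [xapa].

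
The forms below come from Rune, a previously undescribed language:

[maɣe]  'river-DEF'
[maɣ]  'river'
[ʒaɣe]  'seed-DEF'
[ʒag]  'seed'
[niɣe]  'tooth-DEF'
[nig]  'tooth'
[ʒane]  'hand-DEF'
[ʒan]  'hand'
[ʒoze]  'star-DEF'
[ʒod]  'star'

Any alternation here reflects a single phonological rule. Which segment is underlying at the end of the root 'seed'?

The root 'seed' surfaces as [ʒaɣe] and [ʒag], with a stem-final [ɣ] ~ [g] alternation.
If /ɣ/ were underlying and a rule turned it into [g] in isolation, 'river' would also alternate; but it has [ɣ] in both [maɣe] and [maɣ].
The underlying segment must be /g/; voiced stops become fricatives between vowels, yielding [ɣ] there.

/g/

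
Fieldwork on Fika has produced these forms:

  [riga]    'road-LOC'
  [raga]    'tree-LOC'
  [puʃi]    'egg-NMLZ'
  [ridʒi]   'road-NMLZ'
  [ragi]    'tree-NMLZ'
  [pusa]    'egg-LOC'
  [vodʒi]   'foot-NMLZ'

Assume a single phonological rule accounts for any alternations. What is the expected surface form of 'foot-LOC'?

'road' shows [dʒ] ~ [g] at the end of the stem ([ridʒi] vs [riga]).
If /g/ were underlying and a rule turned it into [dʒ] before the NMLZ suffix, 'tree' would also alternate; but it has [g] in both [ragi] and [raga].
The alternation reflects depalatalization: palato-alveolar /dʒ/ and /ʃ/ become [g] and [s] when no front vowel follows. /dʒ/ is underlying.
The one attested form of 'foot', [vodʒi], shows underlying /vodʒ/. Applying the same rule when no front vowel follows gives [voga].

[voga]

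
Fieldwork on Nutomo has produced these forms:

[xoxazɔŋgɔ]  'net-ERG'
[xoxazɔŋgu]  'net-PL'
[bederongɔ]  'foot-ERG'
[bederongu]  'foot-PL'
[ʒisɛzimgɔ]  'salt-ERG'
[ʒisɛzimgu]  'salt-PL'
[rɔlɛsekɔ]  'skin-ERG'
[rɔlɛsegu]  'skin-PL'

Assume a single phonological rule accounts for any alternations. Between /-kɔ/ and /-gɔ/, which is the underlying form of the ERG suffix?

The ERG suffix surfaces as [-gɔ] and [-kɔ], depending on the final segment of the stem.
By contrast the PL suffix keeps its initial [g] throughout — that segment must be underlying.
The ERG suffix is therefore /-kɔ/ underlyingly, with post-nasal voicing: voiceless stops become voiced after a nasal.

/-kɔ/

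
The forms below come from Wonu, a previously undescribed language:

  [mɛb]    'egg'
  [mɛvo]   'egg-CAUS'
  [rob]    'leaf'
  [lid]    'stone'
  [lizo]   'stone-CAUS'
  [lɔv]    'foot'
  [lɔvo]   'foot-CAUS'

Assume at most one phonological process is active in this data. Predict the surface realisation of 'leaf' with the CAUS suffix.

The stem for 'egg' ends in [b] in [mɛb] but [v] in [mɛvo].
If /v/ were underlying and a rule turned it into [b] in isolation, 'foot' would also alternate; but it has [v] in both [lɔv] and [lɔvo].
The alternation reflects intervocalic spirantization: voiced stops become fricatives between vowels. /b/ is underlying.
From [rob] the stem 'leaf' is /rob/; between vowels this yields [rovo].

[rovo]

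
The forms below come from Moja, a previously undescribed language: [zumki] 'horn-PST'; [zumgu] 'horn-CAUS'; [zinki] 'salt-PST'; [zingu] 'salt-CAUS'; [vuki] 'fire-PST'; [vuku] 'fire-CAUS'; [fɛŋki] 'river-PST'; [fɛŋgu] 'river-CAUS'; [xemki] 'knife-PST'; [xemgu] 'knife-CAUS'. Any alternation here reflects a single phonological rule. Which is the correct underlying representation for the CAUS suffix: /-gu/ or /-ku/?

/-gu/

The CAUS morpheme has two allomorphs, [-gu] and [-ku].
By contrast the PST suffix keeps its initial [k] throughout — that segment must be underlying.
So the underlying form is /-gu/, and voiced stops become voiceless after a vowel.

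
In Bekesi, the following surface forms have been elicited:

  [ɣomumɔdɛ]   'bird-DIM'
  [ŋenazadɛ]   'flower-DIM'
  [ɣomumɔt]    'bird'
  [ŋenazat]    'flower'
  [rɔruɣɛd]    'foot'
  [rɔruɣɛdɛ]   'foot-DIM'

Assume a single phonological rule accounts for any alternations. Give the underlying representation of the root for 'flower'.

/ŋenazat/

'flower' shows [d] ~ [t] at the end of the stem ([ŋenazadɛ] vs [ŋenazat]).
Compare 'foot', with invariant [d] in [rɔruɣɛdɛ] and [rɔruɣɛd]: an analysis with underlying /d/ and a rule producing [t] in isolation would wrongly predict alternation here too.
So /t/ is underlying, and a rule of intervocalic voicing — voiceless stops become voiced between vowels — gives [d].
Hence 'flower' is /ŋenazat/ underlyingly.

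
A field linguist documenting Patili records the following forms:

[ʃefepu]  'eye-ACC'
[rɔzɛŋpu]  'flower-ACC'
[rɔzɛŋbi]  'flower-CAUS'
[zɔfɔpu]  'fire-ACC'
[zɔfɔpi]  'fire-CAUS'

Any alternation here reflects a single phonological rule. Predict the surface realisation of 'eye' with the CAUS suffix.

The CAUS suffix surfaces as [-bi] and [-pi], depending on the final segment of the stem.
By contrast the ACC suffix keeps its initial [p] throughout — that segment must be underlying.
The CAUS suffix is therefore /-bi/ underlyingly, with post-vocalic devoicing: voiced stops become voiceless after a vowel.
After 'eye', which ends in a vowel, the suffix surfaces as [-pi], giving [ʃefepi].

[ʃefepi]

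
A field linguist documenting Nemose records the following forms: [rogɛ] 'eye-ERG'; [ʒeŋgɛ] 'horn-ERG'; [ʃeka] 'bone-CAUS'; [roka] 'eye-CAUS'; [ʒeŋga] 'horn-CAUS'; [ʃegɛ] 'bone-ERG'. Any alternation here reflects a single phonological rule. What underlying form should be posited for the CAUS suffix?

The CAUS morpheme has two allomorphs, [-ga] and [-ka].
The ERG suffix, which begins with [g], is invariant after every stem; so [g] is not altered by any rule here.
So the underlying form is /-ka/, and voiceless stops become voiced after a nasal.

/-ka/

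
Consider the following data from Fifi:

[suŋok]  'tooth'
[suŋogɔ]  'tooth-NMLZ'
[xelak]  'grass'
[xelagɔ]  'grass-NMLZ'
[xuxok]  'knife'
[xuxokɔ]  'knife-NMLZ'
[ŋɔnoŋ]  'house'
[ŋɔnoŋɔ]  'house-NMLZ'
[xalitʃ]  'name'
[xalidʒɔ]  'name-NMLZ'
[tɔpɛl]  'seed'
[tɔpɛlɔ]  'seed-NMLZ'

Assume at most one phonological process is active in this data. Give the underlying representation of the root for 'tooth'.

The root 'tooth' surfaces as [suŋok] and [suŋogɔ], with a stem-final [k] ~ [g] alternation.
But 'knife' keeps [k] in both environments ([xuxok], [xuxokɔ]), so there is no rule changing /k/ to [g] before the NMLZ suffix.
Therefore /g/ is basic and [k] is derived by word-final obstruent devoicing (voiced obstruents become voiceless word-finally).

/suŋog/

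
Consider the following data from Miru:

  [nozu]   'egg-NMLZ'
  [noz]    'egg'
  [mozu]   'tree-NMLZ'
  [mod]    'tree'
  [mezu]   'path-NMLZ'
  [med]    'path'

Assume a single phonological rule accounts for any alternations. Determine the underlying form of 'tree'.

/mod/

The root 'tree' surfaces as [mozu] and [mod], with a stem-final [z] ~ [d] alternation.
But 'egg' keeps [z] in both environments ([nozu], [noz]), so there is no rule changing /z/ to [d] in isolation.
Therefore /d/ is basic and [z] is derived by intervocalic spirantization (voiced stops become fricatives between vowels).
Hence 'tree' is /mod/ underlyingly.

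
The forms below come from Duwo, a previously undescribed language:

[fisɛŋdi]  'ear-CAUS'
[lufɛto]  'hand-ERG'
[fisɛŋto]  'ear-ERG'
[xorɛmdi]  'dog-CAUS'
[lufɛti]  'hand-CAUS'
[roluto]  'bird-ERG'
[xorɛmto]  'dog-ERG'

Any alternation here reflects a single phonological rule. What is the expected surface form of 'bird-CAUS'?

The CAUS morpheme has two allomorphs, [-di] and [-ti].
By contrast the ERG suffix keeps its initial [t] throughout — that segment must be underlying.
So the underlying form is /-di/, and voiced stops become voiceless after a vowel.
After 'bird', which ends in a vowel, the suffix surfaces as [-ti], giving [roluti].

[roluti]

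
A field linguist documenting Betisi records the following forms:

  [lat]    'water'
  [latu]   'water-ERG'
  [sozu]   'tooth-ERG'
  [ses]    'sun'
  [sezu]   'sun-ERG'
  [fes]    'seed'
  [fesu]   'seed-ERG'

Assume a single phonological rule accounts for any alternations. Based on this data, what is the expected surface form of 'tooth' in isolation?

'sun' shows [s] ~ [z] at the end of the stem ([ses] vs [sezu]).
But 'seed' keeps [s] in both environments ([fes], [fesu]), so there is no rule changing /s/ to [z] before the ERG suffix.
The alternation reflects word-final obstruent devoicing: voiced obstruents become voiceless word-finally. /z/ is underlying.
The one attested form of 'tooth', [sozu], shows underlying /soz/. Applying the same rule word-finally gives [sos].

[sos]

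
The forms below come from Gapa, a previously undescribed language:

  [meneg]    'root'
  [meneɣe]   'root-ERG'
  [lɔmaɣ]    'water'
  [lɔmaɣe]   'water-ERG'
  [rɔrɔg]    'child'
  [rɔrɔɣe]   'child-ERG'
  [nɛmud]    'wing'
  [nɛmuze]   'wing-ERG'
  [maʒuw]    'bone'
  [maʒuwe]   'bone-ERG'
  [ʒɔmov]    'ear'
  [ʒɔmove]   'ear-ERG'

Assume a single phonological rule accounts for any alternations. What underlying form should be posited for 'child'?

/rɔrɔg/

In [rɔrɔg] and [rɔrɔɣe] the final segment of 'child' alternates: [g] ~ [ɣ].
But 'water' keeps [ɣ] in both environments ([lɔmaɣ], [lɔmaɣe]), so there is no rule changing /ɣ/ to [g] in isolation.
The underlying segment must be /g/; voiced stops become fricatives between vowels, yielding [ɣ] there.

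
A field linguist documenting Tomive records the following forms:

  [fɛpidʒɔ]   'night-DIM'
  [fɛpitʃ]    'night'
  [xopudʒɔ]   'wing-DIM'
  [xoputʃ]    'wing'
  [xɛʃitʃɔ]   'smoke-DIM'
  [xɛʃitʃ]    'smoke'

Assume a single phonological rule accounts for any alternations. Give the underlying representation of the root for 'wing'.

/xopudʒ/

The stem for 'wing' ends in [dʒ] in [xopudʒɔ] but [tʃ] in [xoputʃ].
Compare 'smoke', with invariant [tʃ] in [xɛʃitʃɔ] and [xɛʃitʃ]: an analysis with underlying /tʃ/ and a rule producing [dʒ] before the DIM suffix would wrongly predict alternation here too.
The underlying segment must be /dʒ/; voiced obstruents become voiceless word-finally, yielding [tʃ] there.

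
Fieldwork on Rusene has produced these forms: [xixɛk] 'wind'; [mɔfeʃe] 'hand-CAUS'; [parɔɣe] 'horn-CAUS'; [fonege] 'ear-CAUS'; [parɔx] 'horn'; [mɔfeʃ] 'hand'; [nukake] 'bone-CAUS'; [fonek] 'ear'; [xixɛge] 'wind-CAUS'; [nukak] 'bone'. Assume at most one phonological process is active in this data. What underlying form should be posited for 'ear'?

The stem for 'ear' ends in [g] in [fonege] but [k] in [fonek].
Compare 'bone', with invariant [k] in [nukake] and [nukak]: an analysis with underlying /k/ and a rule producing [g] before the CAUS suffix would wrongly predict alternation here too.
So /g/ is underlying, and a rule of word-final obstruent devoicing — voiced obstruents become voiceless word-finally — gives [k].

/foneg/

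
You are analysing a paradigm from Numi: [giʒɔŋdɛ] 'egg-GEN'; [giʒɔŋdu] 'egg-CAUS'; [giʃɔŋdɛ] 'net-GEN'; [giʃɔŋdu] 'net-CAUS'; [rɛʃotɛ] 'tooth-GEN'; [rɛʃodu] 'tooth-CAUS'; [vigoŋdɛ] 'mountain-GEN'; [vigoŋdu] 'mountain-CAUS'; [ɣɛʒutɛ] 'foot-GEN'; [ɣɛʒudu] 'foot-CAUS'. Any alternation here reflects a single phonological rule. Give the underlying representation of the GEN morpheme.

The GEN morpheme has two allomorphs, [-dɛ] and [-tɛ].
By contrast the CAUS suffix keeps its initial [d] throughout — that segment must be underlying.
So the underlying form is /-tɛ/, and voiceless stops become voiced after a nasal.

/-tɛ/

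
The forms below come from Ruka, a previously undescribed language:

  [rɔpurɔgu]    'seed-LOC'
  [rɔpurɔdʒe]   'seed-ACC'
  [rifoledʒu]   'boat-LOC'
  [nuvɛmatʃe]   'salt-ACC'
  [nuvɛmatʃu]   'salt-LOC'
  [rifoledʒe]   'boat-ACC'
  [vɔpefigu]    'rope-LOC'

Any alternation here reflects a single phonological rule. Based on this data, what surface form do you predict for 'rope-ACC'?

The root 'seed' surfaces as [rɔpurɔgu] and [rɔpurɔdʒe], with a stem-final [g] ~ [dʒ] alternation.
The stem 'boat' ([rifoledʒu], [rifoledʒe]) shows [dʒ] unchanged in both environments, so [dʒ] cannot be basic with [g] derived before the LOC suffix.
So /g/ is underlying, and a rule of palatalization before a front vowel — /g/ becomes palato-alveolar [dʒ] before a front vowel — gives [dʒ].
From [vɔpefigu] the stem 'rope' is /vɔpefig/; before a front vowel this yields [vɔpefidʒe].

[vɔpefidʒe]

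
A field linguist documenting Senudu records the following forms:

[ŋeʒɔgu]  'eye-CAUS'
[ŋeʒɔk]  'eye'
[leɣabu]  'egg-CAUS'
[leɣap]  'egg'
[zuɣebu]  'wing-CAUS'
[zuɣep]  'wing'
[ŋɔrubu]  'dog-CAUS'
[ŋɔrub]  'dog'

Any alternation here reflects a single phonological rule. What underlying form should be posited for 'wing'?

/zuɣep/

The root 'wing' surfaces as [zuɣebu] and [zuɣep], with a stem-final [b] ~ [p] alternation.
Compare 'dog', with invariant [b] in [ŋɔrubu] and [ŋɔrub]: an analysis with underlying /b/ and a rule producing [p] in isolation would wrongly predict alternation here too.
So /p/ is underlying, and a rule of intervocalic voicing — voiceless stops become voiced between vowels — gives [b].
The underlying form of 'wing' is therefore /zuɣep/.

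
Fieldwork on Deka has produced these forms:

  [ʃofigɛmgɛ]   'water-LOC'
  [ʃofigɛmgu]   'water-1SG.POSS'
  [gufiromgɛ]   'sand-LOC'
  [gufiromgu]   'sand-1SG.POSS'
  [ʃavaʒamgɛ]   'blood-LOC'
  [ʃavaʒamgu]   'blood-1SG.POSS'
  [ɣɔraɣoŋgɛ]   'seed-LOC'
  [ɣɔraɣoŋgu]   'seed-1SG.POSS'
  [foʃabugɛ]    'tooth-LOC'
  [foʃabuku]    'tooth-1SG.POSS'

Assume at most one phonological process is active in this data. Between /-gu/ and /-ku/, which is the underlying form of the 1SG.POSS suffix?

/-ku/

The 1SG.POSS suffix surfaces as [-gu] and [-ku], depending on the final segment of the stem.
By contrast the LOC suffix keeps its initial [g] throughout — that segment must be underlying.
So the underlying form is /-ku/, and voiceless stops become voiced after a nasal.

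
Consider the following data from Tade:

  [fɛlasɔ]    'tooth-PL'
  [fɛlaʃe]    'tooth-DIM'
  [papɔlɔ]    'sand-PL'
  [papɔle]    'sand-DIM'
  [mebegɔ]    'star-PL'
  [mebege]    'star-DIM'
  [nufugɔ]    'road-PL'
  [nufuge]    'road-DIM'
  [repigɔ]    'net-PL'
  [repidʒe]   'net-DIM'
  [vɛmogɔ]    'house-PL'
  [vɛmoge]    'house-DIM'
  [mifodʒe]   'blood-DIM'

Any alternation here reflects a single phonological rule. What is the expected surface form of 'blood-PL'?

[mifogɔ]

'net' shows [g] ~ [dʒ] at the end of the stem ([repigɔ] vs [repidʒe]).
Compare 'house', with invariant [g] in [vɛmogɔ] and [vɛmoge]: an analysis with underlying /g/ and a rule producing [dʒ] before the DIM suffix would wrongly predict alternation here too.
Therefore /dʒ/ is basic and [g] is derived by depalatalization (palato-alveolar /dʒ/ and /ʃ/ become [g] and [s] when no front vowel follows).
The one attested form of 'blood', [mifodʒe], shows underlying /mifodʒ/. Applying the same rule when no front vowel follows gives [mifogɔ].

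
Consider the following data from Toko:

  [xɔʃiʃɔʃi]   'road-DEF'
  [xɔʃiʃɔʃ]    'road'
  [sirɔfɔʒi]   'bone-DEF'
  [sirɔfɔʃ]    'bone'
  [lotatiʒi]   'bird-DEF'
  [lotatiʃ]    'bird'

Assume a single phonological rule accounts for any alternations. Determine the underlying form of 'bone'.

In [sirɔfɔʒi] and [sirɔfɔʃ] the final segment of 'bone' alternates: [ʒ] ~ [ʃ].
The stem 'road' ([xɔʃiʃɔʃi], [xɔʃiʃɔʃ]) shows [ʃ] unchanged in both environments, so [ʃ] cannot be basic with [ʒ] derived before the DEF suffix.
The underlying segment must be /ʒ/; voiced obstruents become voiceless word-finally, yielding [ʃ] there.
Hence 'bone' is /sirɔfɔʒ/ underlyingly.

/sirɔfɔʒ/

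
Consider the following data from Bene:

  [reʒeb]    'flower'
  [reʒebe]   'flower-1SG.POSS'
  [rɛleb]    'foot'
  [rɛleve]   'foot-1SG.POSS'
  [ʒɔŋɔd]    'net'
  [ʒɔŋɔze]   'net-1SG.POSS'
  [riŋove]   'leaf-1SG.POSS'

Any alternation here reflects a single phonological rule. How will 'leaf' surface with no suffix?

[riŋob]

In [rɛleb] and [rɛleve] the final segment of 'foot' alternates: [b] ~ [v].
Compare 'flower', with invariant [b] in [reʒeb] and [reʒebe]: an analysis with underlying /b/ and a rule producing [v] before the 1SG.POSS suffix would wrongly predict alternation here too.
The alternation reflects word-final hardening: voiced fricatives become stops word-finally. /v/ is underlying.
From [riŋove] the stem 'leaf' is /riŋov/; word-finally this yields [riŋob].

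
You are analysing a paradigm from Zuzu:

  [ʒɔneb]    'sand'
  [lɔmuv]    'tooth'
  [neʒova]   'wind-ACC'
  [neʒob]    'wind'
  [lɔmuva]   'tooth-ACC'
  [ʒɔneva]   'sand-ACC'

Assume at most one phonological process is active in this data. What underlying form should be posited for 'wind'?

/neʒob/

In [neʒova] and [neʒob] the final segment of 'wind' alternates: [v] ~ [b].
Compare 'tooth', with invariant [v] in [lɔmuva] and [lɔmuv]: an analysis with underlying /v/ and a rule producing [b] in isolation would wrongly predict alternation here too.
Therefore /b/ is basic and [v] is derived by intervocalic spirantization (voiced stops become fricatives between vowels).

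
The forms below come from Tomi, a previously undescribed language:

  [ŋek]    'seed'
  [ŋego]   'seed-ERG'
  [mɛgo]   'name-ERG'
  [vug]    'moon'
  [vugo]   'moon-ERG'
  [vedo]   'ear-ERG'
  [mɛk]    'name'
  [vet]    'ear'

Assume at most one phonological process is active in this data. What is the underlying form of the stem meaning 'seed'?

/ŋek/

The root 'seed' surfaces as [ŋego] and [ŋek], with a stem-final [g] ~ [k] alternation.
Compare 'moon', with invariant [g] in [vugo] and [vug]: an analysis with underlying /g/ and a rule producing [k] in isolation would wrongly predict alternation here too.
The underlying segment must be /k/; voiceless stops become voiced between vowels, yielding [g] there.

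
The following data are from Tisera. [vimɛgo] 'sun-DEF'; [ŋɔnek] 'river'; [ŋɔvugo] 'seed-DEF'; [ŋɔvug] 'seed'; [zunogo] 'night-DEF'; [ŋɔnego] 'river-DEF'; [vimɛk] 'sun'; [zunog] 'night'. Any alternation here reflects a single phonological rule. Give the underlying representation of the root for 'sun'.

/vimɛk/

In [vimɛgo] and [vimɛk] the final segment of 'sun' alternates: [g] ~ [k].
But 'seed' keeps [g] in both environments ([ŋɔvugo], [ŋɔvug]), so there is no rule changing /g/ to [k] in isolation.
The alternation reflects intervocalic voicing: voiceless stops become voiced between vowels. /k/ is underlying.
Hence 'sun' is /vimɛk/ underlyingly.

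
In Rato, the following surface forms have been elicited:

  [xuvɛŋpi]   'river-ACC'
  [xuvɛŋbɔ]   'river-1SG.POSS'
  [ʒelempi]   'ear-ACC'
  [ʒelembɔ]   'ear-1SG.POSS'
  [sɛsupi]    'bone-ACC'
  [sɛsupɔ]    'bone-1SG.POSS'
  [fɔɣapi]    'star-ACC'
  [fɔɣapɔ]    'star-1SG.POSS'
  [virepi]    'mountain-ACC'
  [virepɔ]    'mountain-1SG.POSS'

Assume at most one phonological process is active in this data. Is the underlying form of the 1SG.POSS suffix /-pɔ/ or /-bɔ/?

/-bɔ/

The 1SG.POSS morpheme has two allomorphs, [-bɔ] and [-pɔ].
The ACC suffix, which begins with [p], is invariant after every stem; so [p] is not altered by any rule here.
The 1SG.POSS suffix is therefore /-bɔ/ underlyingly, with post-vocalic devoicing: voiced stops become voiceless after a vowel.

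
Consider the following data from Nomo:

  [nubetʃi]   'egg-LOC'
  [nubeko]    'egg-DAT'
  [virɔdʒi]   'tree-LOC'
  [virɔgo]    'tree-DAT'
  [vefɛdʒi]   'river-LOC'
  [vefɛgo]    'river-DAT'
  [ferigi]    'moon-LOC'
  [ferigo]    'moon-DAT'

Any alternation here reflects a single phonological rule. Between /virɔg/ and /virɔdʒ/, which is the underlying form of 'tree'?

The root 'tree' surfaces as [virɔdʒi] and [virɔgo], with a stem-final [dʒ] ~ [g] alternation.
If /g/ were underlying and a rule turned it into [dʒ] before the LOC suffix, 'moon' would also alternate; but it has [g] in both [ferigi] and [ferigo].
The alternation reflects depalatalization: palato-alveolar /tʃ/ and /dʒ/ become [k] and [g] when no front vowel follows. /dʒ/ is underlying.

/virɔdʒ/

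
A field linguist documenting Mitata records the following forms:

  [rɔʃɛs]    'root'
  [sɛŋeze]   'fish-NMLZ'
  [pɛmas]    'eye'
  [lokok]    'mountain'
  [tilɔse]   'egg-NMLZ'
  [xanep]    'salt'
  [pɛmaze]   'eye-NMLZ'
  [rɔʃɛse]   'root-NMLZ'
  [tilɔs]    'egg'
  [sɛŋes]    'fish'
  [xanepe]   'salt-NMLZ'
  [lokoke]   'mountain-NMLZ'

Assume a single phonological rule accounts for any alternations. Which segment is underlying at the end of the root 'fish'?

/z/

'fish' shows [s] ~ [z] at the end of the stem ([sɛŋes] vs [sɛŋeze]).
Compare 'egg', with invariant [s] in [tilɔs] and [tilɔse]: an analysis with underlying /s/ and a rule producing [z] before the NMLZ suffix would wrongly predict alternation here too.
The underlying segment must be /z/; voiced obstruents become voiceless word-finally, yielding [s] there.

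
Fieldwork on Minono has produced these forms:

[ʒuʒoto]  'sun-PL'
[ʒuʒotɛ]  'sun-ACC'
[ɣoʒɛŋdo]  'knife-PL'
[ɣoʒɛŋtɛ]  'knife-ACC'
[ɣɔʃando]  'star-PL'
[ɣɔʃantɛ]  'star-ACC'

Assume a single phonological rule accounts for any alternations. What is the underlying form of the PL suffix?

/-do/

The PL suffix surfaces as [-do] and [-to], depending on the final segment of the stem.
By contrast the ACC suffix keeps its initial [t] throughout — that segment must be underlying.
So the underlying form is /-do/, and voiced stops become voiceless after a vowel.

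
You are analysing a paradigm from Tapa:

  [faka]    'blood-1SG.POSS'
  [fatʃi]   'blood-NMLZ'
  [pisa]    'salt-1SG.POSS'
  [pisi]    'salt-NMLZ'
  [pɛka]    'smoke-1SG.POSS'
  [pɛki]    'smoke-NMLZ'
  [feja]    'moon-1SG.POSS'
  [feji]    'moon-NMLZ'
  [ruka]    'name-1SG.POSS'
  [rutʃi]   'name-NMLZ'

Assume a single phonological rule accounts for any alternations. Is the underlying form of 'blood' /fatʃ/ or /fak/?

/fatʃ/

In [faka] and [fatʃi] the final segment of 'blood' alternates: [k] ~ [tʃ].
Compare 'smoke', with invariant [k] in [pɛka] and [pɛki]: an analysis with underlying /k/ and a rule producing [tʃ] before the NMLZ suffix would wrongly predict alternation here too.
The alternation reflects depalatalization: palato-alveolar /tʃ/ becomes [k] when no front vowel follows. /tʃ/ is underlying.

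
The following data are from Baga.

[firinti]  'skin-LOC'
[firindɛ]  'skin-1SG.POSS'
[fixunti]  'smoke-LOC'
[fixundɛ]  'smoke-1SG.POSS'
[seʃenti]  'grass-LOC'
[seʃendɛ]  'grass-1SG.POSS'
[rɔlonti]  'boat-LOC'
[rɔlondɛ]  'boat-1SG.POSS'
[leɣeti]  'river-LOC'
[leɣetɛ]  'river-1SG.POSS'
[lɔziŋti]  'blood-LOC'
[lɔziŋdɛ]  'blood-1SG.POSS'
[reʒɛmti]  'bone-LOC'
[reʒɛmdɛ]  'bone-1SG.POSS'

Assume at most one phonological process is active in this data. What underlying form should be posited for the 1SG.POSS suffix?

The 1SG.POSS suffix surfaces as [-dɛ] and [-tɛ], depending on the final segment of the stem.
By contrast the LOC suffix keeps its initial [t] throughout — that segment must be underlying.
The 1SG.POSS suffix is therefore /-dɛ/ underlyingly, with post-vocalic devoicing: voiced stops become voiceless after a vowel.

/-dɛ/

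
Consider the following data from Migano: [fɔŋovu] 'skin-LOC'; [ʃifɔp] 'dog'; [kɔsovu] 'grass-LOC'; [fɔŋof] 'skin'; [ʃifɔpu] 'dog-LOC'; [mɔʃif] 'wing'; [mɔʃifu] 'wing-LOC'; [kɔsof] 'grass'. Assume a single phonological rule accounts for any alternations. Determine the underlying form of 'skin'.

The stem for 'skin' ends in [f] in [fɔŋof] but [v] in [fɔŋovu].
But 'wing' keeps [f] in both environments ([mɔʃif], [mɔʃifu]), so there is no rule changing /f/ to [v] before the LOC suffix.
Therefore /v/ is basic and [f] is derived by word-final obstruent devoicing (voiced obstruents become voiceless word-finally).

/fɔŋov/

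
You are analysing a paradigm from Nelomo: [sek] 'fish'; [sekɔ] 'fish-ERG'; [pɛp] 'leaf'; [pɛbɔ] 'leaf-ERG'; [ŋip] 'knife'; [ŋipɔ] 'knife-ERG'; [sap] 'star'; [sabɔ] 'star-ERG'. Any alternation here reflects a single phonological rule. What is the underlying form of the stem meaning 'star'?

/sab/

The stem for 'star' ends in [p] in [sap] but [b] in [sabɔ].
The stem 'knife' ([ŋip], [ŋipɔ]) shows [p] unchanged in both environments, so [p] cannot be basic with [b] derived before the ERG suffix.
The alternation reflects word-final obstruent devoicing: voiced obstruents become voiceless word-finally. /b/ is underlying.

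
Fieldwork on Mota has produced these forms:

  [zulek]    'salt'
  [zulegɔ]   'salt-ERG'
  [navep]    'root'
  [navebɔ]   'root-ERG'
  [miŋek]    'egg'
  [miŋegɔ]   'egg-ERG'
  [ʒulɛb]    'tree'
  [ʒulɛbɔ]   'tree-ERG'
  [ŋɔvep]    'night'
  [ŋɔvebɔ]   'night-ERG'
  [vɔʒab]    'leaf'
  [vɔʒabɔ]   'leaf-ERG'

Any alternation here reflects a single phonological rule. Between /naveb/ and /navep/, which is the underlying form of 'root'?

'root' shows [p] ~ [b] at the end of the stem ([navep] vs [navebɔ]).
Compare 'tree', with invariant [b] in [ʒulɛb] and [ʒulɛbɔ]: an analysis with underlying /b/ and a rule producing [p] in isolation would wrongly predict alternation here too.
Therefore /p/ is basic and [b] is derived by intervocalic voicing (voiceless stops become voiced between vowels).

/navep/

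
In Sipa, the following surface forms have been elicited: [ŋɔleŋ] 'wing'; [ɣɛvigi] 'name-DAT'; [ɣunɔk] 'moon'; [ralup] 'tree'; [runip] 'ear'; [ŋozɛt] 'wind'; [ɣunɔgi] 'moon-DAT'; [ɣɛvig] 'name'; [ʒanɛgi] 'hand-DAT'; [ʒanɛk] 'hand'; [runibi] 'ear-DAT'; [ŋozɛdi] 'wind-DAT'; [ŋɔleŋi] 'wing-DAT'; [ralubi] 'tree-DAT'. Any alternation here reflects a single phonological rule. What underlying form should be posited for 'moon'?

/ɣunɔk/

The root 'moon' surfaces as [ɣunɔk] and [ɣunɔgi], with a stem-final [k] ~ [g] alternation.
Compare 'name', with invariant [g] in [ɣɛvig] and [ɣɛvigi]: an analysis with underlying /g/ and a rule producing [k] in isolation would wrongly predict alternation here too.
The alternation reflects intervocalic voicing: voiceless stops become voiced between vowels. /k/ is underlying.
Hence 'moon' is /ɣunɔk/ underlyingly.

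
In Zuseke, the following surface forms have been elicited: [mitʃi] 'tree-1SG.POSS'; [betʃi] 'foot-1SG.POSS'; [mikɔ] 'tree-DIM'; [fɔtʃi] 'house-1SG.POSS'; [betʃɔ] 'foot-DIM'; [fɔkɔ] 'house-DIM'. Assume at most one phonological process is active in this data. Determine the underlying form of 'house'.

/fɔk/

In [fɔkɔ] and [fɔtʃi] the final segment of 'house' alternates: [k] ~ [tʃ].
Compare 'foot', with invariant [tʃ] in [betʃɔ] and [betʃi]: an analysis with underlying /tʃ/ and a rule producing [k] before the DIM suffix would wrongly predict alternation here too.
Therefore /k/ is basic and [tʃ] is derived by palatalization before a front vowel (/k/ becomes palato-alveolar [tʃ] before a front vowel).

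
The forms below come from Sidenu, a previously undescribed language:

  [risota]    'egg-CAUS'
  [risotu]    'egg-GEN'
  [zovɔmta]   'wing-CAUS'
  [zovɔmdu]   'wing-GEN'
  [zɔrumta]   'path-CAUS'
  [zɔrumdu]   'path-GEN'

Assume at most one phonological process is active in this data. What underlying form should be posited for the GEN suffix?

/-du/

The GEN suffix surfaces as [-du] and [-tu], depending on the final segment of the stem.
The CAUS suffix, which begins with [t], is invariant after every stem; so [t] is not altered by any rule here.
So the underlying form is /-du/, and voiced stops become voiceless after a vowel.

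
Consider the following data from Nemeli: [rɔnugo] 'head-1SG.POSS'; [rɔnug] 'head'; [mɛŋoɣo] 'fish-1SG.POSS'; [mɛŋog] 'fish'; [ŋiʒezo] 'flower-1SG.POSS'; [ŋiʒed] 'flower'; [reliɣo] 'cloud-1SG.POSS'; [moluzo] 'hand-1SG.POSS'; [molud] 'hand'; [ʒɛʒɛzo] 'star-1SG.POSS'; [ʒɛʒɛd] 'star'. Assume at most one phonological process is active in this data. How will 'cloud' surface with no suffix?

'fish' shows [ɣ] ~ [g] at the end of the stem ([mɛŋoɣo] vs [mɛŋog]).
Compare 'head', with invariant [g] in [rɔnugo] and [rɔnug]: an analysis with underlying /g/ and a rule producing [ɣ] before the 1SG.POSS suffix would wrongly predict alternation here too.
So /ɣ/ is underlying, and a rule of word-final hardening — voiced fricatives become stops word-finally — gives [g].
From [reliɣo] the stem 'cloud' is /reliɣ/; word-finally this yields [relig].

[relig]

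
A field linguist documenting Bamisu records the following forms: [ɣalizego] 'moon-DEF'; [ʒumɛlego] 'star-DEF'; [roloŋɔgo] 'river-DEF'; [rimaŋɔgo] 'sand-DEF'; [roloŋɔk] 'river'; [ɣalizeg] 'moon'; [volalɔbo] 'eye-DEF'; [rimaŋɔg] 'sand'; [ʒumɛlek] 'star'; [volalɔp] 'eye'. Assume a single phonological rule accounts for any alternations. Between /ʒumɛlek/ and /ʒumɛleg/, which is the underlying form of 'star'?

The stem for 'star' ends in [k] in [ʒumɛlek] but [g] in [ʒumɛlego].
Compare 'moon', with invariant [g] in [ɣalizeg] and [ɣalizego]: an analysis with underlying /g/ and a rule producing [k] in isolation would wrongly predict alternation here too.
The underlying segment must be /k/; voiceless stops become voiced between vowels, yielding [g] there.

/ʒumɛlek/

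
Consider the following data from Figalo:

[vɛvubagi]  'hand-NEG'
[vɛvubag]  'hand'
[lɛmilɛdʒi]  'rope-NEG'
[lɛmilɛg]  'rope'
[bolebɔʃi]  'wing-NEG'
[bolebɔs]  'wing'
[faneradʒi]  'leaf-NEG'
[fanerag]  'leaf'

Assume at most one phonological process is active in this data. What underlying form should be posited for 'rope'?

/lɛmilɛdʒ/

The root 'rope' surfaces as [lɛmilɛdʒi] and [lɛmilɛg], with a stem-final [dʒ] ~ [g] alternation.
If /g/ were underlying and a rule turned it into [dʒ] before the NEG suffix, 'hand' would also alternate; but it has [g] in both [vɛvubagi] and [vɛvubag].
The underlying segment must be /dʒ/; palato-alveolar /dʒ/ and /ʃ/ become [g] and [s] when no front vowel follows, yielding [g] there.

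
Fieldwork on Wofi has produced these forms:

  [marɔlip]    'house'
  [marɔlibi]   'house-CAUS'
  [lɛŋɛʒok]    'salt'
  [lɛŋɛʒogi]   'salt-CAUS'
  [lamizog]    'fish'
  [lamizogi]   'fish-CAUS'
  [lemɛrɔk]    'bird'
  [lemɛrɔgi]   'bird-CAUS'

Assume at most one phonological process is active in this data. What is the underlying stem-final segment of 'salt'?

In [lɛŋɛʒok] and [lɛŋɛʒogi] the final segment of 'salt' alternates: [k] ~ [g].
But 'fish' keeps [g] in both environments ([lamizog], [lamizogi]), so there is no rule changing /g/ to [k] in isolation.
The underlying segment must be /k/; voiceless stops become voiced between vowels, yielding [g] there.

/k/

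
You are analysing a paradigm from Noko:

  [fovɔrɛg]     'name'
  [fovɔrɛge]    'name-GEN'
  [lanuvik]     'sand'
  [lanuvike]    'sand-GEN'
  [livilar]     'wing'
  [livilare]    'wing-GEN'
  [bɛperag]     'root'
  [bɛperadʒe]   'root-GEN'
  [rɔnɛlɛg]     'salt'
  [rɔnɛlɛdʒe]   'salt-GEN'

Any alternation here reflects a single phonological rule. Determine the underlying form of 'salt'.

/rɔnɛlɛdʒ/

'salt' shows [g] ~ [dʒ] at the end of the stem ([rɔnɛlɛg] vs [rɔnɛlɛdʒe]).
The stem 'name' ([fovɔrɛg], [fovɔrɛge]) shows [g] unchanged in both environments, so [g] cannot be basic with [dʒ] derived before the GEN suffix.
So /dʒ/ is underlying, and a rule of depalatalization — palato-alveolar /dʒ/ becomes [g] when no front vowel follows — gives [g].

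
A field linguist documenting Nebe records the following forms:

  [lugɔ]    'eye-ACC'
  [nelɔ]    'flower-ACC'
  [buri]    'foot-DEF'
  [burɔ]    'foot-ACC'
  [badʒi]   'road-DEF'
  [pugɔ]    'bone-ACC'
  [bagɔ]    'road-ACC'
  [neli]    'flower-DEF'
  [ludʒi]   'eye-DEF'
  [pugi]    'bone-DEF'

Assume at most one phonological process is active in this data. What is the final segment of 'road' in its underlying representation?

/dʒ/

The root 'road' surfaces as [bagɔ] and [badʒi], with a stem-final [g] ~ [dʒ] alternation.
But 'bone' keeps [g] in both environments ([pugɔ], [pugi]), so there is no rule changing /g/ to [dʒ] before the DEF suffix.
Therefore /dʒ/ is basic and [g] is derived by depalatalization (palato-alveolar /dʒ/ becomes [g] when no front vowel follows).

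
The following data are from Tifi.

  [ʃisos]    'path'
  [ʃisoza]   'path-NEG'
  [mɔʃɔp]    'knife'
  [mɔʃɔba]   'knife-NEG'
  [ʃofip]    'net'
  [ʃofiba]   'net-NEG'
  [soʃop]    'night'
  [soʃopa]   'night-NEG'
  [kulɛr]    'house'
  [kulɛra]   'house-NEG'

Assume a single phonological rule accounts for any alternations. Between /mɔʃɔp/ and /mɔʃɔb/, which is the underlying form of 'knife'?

'knife' shows [p] ~ [b] at the end of the stem ([mɔʃɔp] vs [mɔʃɔba]).
But 'night' keeps [p] in both environments ([soʃop], [soʃopa]), so there is no rule changing /p/ to [b] before the NEG suffix.
So /b/ is underlying, and a rule of word-final obstruent devoicing — voiced obstruents become voiceless word-finally — gives [p].

/mɔʃɔb/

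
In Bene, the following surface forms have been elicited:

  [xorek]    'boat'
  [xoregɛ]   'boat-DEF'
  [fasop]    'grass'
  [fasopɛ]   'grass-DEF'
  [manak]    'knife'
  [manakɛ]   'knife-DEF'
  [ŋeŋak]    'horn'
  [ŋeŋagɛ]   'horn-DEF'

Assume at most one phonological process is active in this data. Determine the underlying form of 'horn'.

The stem for 'horn' ends in [k] in [ŋeŋak] but [g] in [ŋeŋagɛ].
If /k/ were underlying and a rule turned it into [g] before the DEF suffix, 'knife' would also alternate; but it has [k] in both [manak] and [manakɛ].
Therefore /g/ is basic and [k] is derived by word-final obstruent devoicing (voiced obstruents become voiceless word-finally).
The underlying form of 'horn' is therefore /ŋeŋag/.

/ŋeŋag/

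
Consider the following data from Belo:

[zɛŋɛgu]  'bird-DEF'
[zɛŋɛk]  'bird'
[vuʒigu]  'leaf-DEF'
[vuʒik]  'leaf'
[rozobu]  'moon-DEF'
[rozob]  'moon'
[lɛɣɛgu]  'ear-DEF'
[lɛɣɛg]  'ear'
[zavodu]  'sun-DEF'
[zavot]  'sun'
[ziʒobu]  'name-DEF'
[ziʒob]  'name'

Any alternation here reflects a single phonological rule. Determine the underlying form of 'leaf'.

The stem for 'leaf' ends in [g] in [vuʒigu] but [k] in [vuʒik].
The stem 'ear' ([lɛɣɛgu], [lɛɣɛg]) shows [g] unchanged in both environments, so [g] cannot be basic with [k] derived in isolation.
The underlying segment must be /k/; voiceless stops become voiced between vowels, yielding [g] there.
Hence 'leaf' is /vuʒik/ underlyingly.

/vuʒik/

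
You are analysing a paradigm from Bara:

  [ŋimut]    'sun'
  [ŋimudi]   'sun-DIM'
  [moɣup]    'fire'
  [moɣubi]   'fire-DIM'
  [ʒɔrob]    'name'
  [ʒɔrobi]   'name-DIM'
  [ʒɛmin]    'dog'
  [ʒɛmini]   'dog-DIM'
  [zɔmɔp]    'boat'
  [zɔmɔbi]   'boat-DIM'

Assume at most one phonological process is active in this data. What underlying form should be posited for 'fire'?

/moɣup/

'fire' shows [p] ~ [b] at the end of the stem ([moɣup] vs [moɣubi]).
Compare 'name', with invariant [b] in [ʒɔrob] and [ʒɔrobi]: an analysis with underlying /b/ and a rule producing [p] in isolation would wrongly predict alternation here too.
The underlying segment must be /p/; voiceless stops become voiced between vowels, yielding [b] there.
The underlying form of 'fire' is therefore /moɣup/.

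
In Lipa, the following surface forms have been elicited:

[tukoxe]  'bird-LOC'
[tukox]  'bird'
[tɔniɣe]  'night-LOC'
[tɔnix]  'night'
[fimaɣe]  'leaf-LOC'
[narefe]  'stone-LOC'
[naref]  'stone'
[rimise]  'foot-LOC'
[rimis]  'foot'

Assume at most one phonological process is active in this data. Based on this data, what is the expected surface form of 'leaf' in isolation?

[fimax]

In [tɔniɣe] and [tɔnix] the final segment of 'night' alternates: [ɣ] ~ [x].
If /x/ were underlying and a rule turned it into [ɣ] before the LOC suffix, 'bird' would also alternate; but it has [x] in both [tukoxe] and [tukox].
Therefore /ɣ/ is basic and [x] is derived by word-final obstruent devoicing (voiced obstruents become voiceless word-finally).
From [fimaɣe] the stem 'leaf' is /fimaɣ/; word-finally this yields [fimax].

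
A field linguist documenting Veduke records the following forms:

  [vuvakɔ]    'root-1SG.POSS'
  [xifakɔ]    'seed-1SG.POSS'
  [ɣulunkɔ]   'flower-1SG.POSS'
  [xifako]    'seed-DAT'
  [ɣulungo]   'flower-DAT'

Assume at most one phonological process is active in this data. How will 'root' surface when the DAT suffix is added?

[vuvako]

The DAT morpheme has two allomorphs, [-go] and [-ko].
The 1SG.POSS suffix, which begins with [k], is invariant after every stem; so [k] is not altered by any rule here.
So the underlying form is /-go/, and voiced stops become voiceless after a vowel.
After 'root', which ends in a vowel, the suffix surfaces as [-ko], giving [vuvako].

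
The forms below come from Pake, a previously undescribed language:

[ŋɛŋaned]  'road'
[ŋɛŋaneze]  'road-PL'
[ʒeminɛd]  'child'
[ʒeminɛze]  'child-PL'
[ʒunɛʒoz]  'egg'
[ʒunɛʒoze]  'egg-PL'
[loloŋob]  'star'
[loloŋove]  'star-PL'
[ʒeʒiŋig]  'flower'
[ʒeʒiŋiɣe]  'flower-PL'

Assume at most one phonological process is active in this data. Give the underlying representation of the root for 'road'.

/ŋɛŋaned/

In [ŋɛŋaned] and [ŋɛŋaneze] the final segment of 'road' alternates: [d] ~ [z].
Compare 'egg', with invariant [z] in [ʒunɛʒoz] and [ʒunɛʒoze]: an analysis with underlying /z/ and a rule producing [d] in isolation would wrongly predict alternation here too.
So /d/ is underlying, and a rule of intervocalic spirantization — voiced stops become fricatives between vowels — gives [z].
The underlying form of 'road' is therefore /ŋɛŋaned/.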